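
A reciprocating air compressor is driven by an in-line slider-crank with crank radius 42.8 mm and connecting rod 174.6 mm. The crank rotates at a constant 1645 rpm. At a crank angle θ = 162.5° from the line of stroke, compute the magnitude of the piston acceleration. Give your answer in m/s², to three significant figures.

954

ω = 2π·1645/60 = 172.3 rad/s
x(θ) = r cosθ + √(L² − r² sin²θ); with ω constant, a = ω²·d²x/dθ².
d²x/dθ² = −r cosθ − r²(cos2θ)/√u − r⁴ sin²2θ/(4u^{3/2}),  u = L² − r² sin²θ = 0.0303195 m².
Substituting r = 0.0428 m, L = 0.1746 m, θ = 162.5°: d²x/dθ² = +0.032149 m.
a = ω²·d²x/dθ² = (172.3)²·(+0.032149) = +954.02 m/s²;  |a| = 954.02 m/s².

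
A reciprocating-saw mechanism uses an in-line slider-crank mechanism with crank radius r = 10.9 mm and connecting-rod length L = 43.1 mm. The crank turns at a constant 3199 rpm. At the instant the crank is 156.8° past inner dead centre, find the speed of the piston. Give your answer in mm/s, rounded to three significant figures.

ω = 2π·3199/60 = 335 rad/s
For an in-line slider-crank, x = r cosθ + √(L² − r² sin²θ), so v = −rω sinθ·[1 + r cosθ/√(L² − r² sin²θ)].
With r = 0.0109 m, L = 0.0431 m, θ = 156.8°: √(L² − r² sin²θ) = 0.042886 m.
v = −0.0109·335·0.39394·[1 + 0.0109·-0.91914/0.042886] = -1.1024 m/s.
|v| = 1.1024 m/s = 1102.4 mm/s.

1100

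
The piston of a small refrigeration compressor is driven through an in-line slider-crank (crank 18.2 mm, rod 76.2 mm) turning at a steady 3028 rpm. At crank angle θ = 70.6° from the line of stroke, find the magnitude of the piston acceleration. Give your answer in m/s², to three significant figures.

ω = 2π·3028/60 = 317.1 rad/s
x(θ) = r cosθ + √(L² − r² sin²θ); with ω constant, a = ω²·d²x/dθ².
d²x/dθ² = −r cosθ − r²(cos2θ)/√u − r⁴ sin²2θ/(4u^{3/2}),  u = L² − r² sin²θ = 0.00551175 m².
Substituting r = 0.0182 m, L = 0.0762 m, θ = 70.6°: d²x/dθ² = -0.0025945 m.
a = ω²·d²x/dθ² = (317.1)²·(-0.0025945) = -260.87 m/s²;  |a| = 260.87 m/s².

261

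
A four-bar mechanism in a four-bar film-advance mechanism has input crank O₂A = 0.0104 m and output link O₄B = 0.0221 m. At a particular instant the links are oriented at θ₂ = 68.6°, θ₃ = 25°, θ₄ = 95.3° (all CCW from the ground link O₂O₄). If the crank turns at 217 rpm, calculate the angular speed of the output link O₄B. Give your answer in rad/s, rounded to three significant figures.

ω₂ = 22.72 rad/s (from 217 rpm).
Differentiating the loop-closure r₂e^{iθ₂}+r₃e^{iθ₃}=r₁+r₄e^{iθ₄} gives r₂ω₂e^{iθ₂}+r₃ω₃e^{iθ₃}=r₄ω₄e^{iθ₄}.
Eliminating the other unknown: ω₄ = r₂ω₂ sin(θ₂−θ₃) / [r₄ sin(θ₄−θ₃)].
Numerator sine = +0.68962; denominator sine = +0.94147.
Result = 0.0104·22.72·(+0.68962) / (0.0221·(+0.94147)) = +7.8331 rad/s; magnitude 7.8331 rad/s.

7.83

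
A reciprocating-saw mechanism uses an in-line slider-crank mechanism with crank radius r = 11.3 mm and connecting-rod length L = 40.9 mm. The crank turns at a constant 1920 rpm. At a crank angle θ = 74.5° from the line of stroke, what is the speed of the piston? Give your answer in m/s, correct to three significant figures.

2.36

ω = 2π·1920/60 = 201.1 rad/s
For an in-line slider-crank, x = r cosθ + √(L² − r² sin²θ), so v = −rω sinθ·[1 + r cosθ/√(L² − r² sin²θ)].
With r = 0.0113 m, L = 0.0409 m, θ = 74.5°: √(L² − r² sin²θ) = 0.039424 m.
v = −0.0113·201.1·0.96363·[1 + 0.0113·0.26724/0.039424] = -2.3571 m/s.
|v| = 2.3571 m/s.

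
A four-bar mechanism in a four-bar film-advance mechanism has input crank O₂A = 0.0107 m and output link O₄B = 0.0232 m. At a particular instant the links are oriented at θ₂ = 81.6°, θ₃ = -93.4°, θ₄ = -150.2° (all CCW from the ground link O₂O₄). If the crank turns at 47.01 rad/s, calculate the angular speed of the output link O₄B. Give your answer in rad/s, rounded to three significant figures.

2.26

ω₂ = 47.01 rad/s
Differentiating the loop-closure r₂e^{iθ₂}+r₃e^{iθ₃}=r₁+r₄e^{iθ₄} gives r₂ω₂e^{iθ₂}+r₃ω₃e^{iθ₃}=r₄ω₄e^{iθ₄}.
Eliminating the other unknown: ω₄ = r₂ω₂ sin(θ₂−θ₃) / [r₄ sin(θ₄−θ₃)].
Numerator sine = +0.08716; denominator sine = -0.83676.
Result = 0.0107·47.01·(+0.08716) / (0.0232·(-0.83676)) = -2.2583 rad/s; magnitude 2.2583 rad/s.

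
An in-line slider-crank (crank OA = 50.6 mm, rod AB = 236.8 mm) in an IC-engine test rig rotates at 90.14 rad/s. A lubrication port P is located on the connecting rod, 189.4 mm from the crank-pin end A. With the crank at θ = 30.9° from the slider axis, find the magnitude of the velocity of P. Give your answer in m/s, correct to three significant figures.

2.80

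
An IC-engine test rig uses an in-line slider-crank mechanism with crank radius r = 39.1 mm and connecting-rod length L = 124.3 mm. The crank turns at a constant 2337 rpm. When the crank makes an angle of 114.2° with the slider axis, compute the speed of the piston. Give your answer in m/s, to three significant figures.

7.55

ω = 2π·2337/60 = 244.7 rad/s
For an in-line slider-crank, x = r cosθ + √(L² − r² sin²θ), so v = −rω sinθ·[1 + r cosθ/√(L² − r² sin²θ)].
With r = 0.0391 m, L = 0.1243 m, θ = 114.2°: √(L² − r² sin²θ) = 0.11907 m.
v = −0.0391·244.7·0.91212·[1 + 0.0391·-0.40992/0.11907] = -7.5532 m/s.
|v| = 7.5532 m/s.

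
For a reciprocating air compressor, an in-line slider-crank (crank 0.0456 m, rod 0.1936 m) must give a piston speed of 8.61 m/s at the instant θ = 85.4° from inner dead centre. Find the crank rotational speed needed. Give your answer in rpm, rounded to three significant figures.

For an in-line slider-crank, |v_piston| = rω|sinθ|·[1 + r cosθ/√(L² − r² sin²θ)].
With r = 0.0456 m, L = 0.1936 m, θ = 85.4°: the bracketed kinematic factor |dx/dθ| = 0.046336 m.
ω = v/|dx/dθ| = 8.61/0.046336 = 185.82 rad/s.
N = 60ω/(2π) = 1774.4 rpm.

1770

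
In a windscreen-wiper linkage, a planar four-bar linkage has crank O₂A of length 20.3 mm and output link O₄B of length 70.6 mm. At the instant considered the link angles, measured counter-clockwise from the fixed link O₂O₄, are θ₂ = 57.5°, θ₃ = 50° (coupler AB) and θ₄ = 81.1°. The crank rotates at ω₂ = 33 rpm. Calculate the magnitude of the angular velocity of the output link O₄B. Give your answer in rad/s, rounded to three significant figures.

ω₂ = 3.456 rad/s (from 33 rpm).
Differentiating the loop-closure r₂e^{iθ₂}+r₃e^{iθ₃}=r₁+r₄e^{iθ₄} gives r₂ω₂e^{iθ₂}+r₃ω₃e^{iθ₃}=r₄ω₄e^{iθ₄}.
Eliminating the other unknown: ω₄ = r₂ω₂ sin(θ₂−θ₃) / [r₄ sin(θ₄−θ₃)].
Numerator sine = +0.13053; denominator sine = +0.51653.
Result = 0.0203·3.456·(+0.13053) / (0.0706·(+0.51653)) = +0.25109 rad/s; magnitude 0.25109 rad/s.

0.251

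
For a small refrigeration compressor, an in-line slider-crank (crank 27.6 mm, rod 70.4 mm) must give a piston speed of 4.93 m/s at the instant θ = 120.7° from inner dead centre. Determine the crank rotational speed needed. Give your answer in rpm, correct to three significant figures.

2520

For an in-line slider-crank, |v_piston| = rω|sinθ|·[1 + r cosθ/√(L² − r² sin²θ)].
With r = 0.0276 m, L = 0.0704 m, θ = 120.7°: the bracketed kinematic factor |dx/dθ| = 0.018687 m.
ω = v/|dx/dθ| = 4.93/0.018687 = 263.83 rad/s.
N = 60ω/(2π) = 2519.4 rpm.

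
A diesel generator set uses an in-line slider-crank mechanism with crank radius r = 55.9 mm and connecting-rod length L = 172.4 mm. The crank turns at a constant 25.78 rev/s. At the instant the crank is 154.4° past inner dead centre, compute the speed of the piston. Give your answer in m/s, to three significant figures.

2.76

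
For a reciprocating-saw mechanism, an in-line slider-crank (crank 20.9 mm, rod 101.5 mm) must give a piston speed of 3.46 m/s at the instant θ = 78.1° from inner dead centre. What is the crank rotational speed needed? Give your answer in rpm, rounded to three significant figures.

For an in-line slider-crank, |v_piston| = rω|sinθ|·[1 + r cosθ/√(L² − r² sin²θ)].
With r = 0.0209 m, L = 0.1015 m, θ = 78.1°: the bracketed kinematic factor |dx/dθ| = 0.021337 m.
ω = v/|dx/dθ| = 3.46/0.021337 = 162.16 rad/s.
N = 60ω/(2π) = 1548.5 rpm.

1550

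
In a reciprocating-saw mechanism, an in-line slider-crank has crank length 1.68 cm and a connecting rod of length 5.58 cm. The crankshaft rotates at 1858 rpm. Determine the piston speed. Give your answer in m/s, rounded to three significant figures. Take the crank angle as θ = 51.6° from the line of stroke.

3.05

ω = 2π·1858/60 = 194.6 rad/s
For an in-line slider-crank, x = r cosθ + √(L² − r² sin²θ), so v = −rω sinθ·[1 + r cosθ/√(L² − r² sin²θ)].
With r = 0.0168 m, L = 0.0558 m, θ = 51.6°: √(L² − r² sin²θ) = 0.054224 m.
v = −0.0168·194.6·0.78369·[1 + 0.0168·0.62115/0.054224] = -3.0547 m/s.
|v| = 3.0547 m/s.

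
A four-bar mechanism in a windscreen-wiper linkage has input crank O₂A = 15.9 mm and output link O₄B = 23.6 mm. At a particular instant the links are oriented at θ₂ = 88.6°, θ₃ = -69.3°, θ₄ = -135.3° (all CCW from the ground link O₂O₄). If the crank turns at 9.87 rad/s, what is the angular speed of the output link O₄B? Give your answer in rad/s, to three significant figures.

ω₂ = 9.87 rad/s
Differentiating the loop-closure r₂e^{iθ₂}+r₃e^{iθ₃}=r₁+r₄e^{iθ₄} gives r₂ω₂e^{iθ₂}+r₃ω₃e^{iθ₃}=r₄ω₄e^{iθ₄}.
Eliminating the other unknown: ω₄ = r₂ω₂ sin(θ₂−θ₃) / [r₄ sin(θ₄−θ₃)].
Numerator sine = +0.37622; denominator sine = -0.91355.
Result = 0.0159·9.87·(+0.37622) / (0.0236·(-0.91355)) = -2.7385 rad/s; magnitude 2.7385 rad/s.

2.74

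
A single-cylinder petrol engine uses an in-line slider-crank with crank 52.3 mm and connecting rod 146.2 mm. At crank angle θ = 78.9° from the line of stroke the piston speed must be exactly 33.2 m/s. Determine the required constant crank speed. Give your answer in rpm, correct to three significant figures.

For an in-line slider-crank, |v_piston| = rω|sinθ|·[1 + r cosθ/√(L² − r² sin²θ)].
With r = 0.0523 m, L = 0.1462 m, θ = 78.9°: the bracketed kinematic factor |dx/dθ| = 0.055096 m.
ω = v/|dx/dθ| = 33.2/0.055096 = 602.58 rad/s.
N = 60ω/(2π) = 5754.2 rpm.

5750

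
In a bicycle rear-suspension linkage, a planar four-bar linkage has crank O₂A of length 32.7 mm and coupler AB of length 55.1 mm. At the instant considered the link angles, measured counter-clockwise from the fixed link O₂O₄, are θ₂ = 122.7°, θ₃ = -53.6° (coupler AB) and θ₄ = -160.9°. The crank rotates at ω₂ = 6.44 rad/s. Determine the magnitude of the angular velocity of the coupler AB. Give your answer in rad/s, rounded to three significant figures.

ω₂ = 6.44 rad/s
Differentiating the loop-closure r₂e^{iθ₂}+r₃e^{iθ₃}=r₁+r₄e^{iθ₄} gives r₂ω₂e^{iθ₂}+r₃ω₃e^{iθ₃}=r₄ω₄e^{iθ₄}.
Eliminating the other unknown: ω₃ = r₂ω₂ sin(θ₄−θ₂) / [r₃ sin(θ₃−θ₄)].
Numerator sine = +0.97196; denominator sine = +0.95476.
Result = 0.0327·6.44·(+0.97196) / (0.0551·(+0.95476)) = +3.8908 rad/s; magnitude 3.8908 rad/s.

3.89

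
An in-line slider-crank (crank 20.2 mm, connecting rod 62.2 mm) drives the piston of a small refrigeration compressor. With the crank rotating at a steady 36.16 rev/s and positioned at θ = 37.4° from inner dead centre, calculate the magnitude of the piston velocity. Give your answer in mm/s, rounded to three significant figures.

3520

ω = 2π·36.2 = 227.2 rad/s
For an in-line slider-crank, x = r cosθ + √(L² − r² sin²θ), so v = −rω sinθ·[1 + r cosθ/√(L² − r² sin²θ)].
With r = 0.0202 m, L = 0.0622 m, θ = 37.4°: √(L² − r² sin²θ) = 0.060978 m.
v = −0.0202·227.2·0.60738·[1 + 0.0202·0.79441/0.060978] = -3.5211 m/s.
|v| = 3.5211 m/s = 3521.1 mm/s.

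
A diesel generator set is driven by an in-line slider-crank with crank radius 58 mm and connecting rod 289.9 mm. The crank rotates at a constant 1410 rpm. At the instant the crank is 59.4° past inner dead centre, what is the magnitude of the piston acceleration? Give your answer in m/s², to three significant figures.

522

ω = 2π·1410/60 = 147.7 rad/s
x(θ) = r cosθ + √(L² − r² sin²θ); with ω constant, a = ω²·d²x/dθ².
d²x/dθ² = −r cosθ − r²(cos2θ)/√u − r⁴ sin²2θ/(4u^{3/2}),  u = L² − r² sin²θ = 0.0815497 m².
Substituting r = 0.058 m, L = 0.2899 m, θ = 59.4°: d²x/dθ² = -0.023943 m.
a = ω²·d²x/dθ² = (147.7)²·(-0.023943) = -522 m/s²;  |a| = 522 m/s².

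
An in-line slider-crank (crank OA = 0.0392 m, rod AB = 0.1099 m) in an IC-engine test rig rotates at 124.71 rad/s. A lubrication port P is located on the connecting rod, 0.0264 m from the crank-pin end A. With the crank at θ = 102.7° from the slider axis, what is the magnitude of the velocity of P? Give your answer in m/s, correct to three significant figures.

ω = 124.7 rad/s.  Crank-pin speed |V_A| = rω = 4.8886 m/s, perpendicular to OA.
Rod angle: sinφ = −(r/L) sinθ ⇒ φ = -20.363°; ω_rod = −rω cosθ/√(L²−r²sin²θ) = +10.431 rad/s.
V_P = V_A + ω_rod × AP, with AP = 0.0264 m along the rod.
Components: V_Px = −rω sinθ − a·ω_rod·sinφ = -4.6732 m/s;  V_Py = rω cosθ + a·ω_rod·cosφ = -0.81657 m/s.
|V_P| = √(V_Px² + V_Py²) = 4.744 m/s.

4.74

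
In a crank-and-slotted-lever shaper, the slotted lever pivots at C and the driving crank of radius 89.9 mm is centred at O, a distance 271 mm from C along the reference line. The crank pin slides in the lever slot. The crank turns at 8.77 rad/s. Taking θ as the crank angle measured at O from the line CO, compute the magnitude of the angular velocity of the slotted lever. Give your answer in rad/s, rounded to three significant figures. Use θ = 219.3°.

2.16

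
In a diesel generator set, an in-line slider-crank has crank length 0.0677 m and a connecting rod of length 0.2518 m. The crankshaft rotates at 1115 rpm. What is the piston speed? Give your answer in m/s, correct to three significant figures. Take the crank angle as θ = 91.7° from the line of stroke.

7.84

ω = 2π·1115/60 = 116.8 rad/s
For an in-line slider-crank, x = r cosθ + √(L² − r² sin²θ), so v = −rω sinθ·[1 + r cosθ/√(L² − r² sin²θ)].
With r = 0.0677 m, L = 0.2518 m, θ = 91.7°: √(L² − r² sin²θ) = 0.24254 m.
v = −0.0677·116.8·0.99956·[1 + 0.0677·-0.02967/0.24254] = -7.8359 m/s.
|v| = 7.8359 m/s.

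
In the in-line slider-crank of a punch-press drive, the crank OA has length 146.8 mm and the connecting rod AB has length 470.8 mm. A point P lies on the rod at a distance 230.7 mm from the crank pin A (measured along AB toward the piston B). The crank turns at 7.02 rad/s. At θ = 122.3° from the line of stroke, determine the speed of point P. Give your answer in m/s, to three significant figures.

0.845

ω = 7.02 rad/s.  Crank-pin speed |V_A| = rω = 1.0305 m/s, perpendicular to OA.
Rod angle: sinφ = −(r/L) sinθ ⇒ φ = -15.281°; ω_rod = −rω cosθ/√(L²−r²sin²θ) = +1.2125 rad/s.
V_P = V_A + ω_rod × AP, with AP = 0.2307 m along the rod.
Components: V_Px = −rω sinθ − a·ω_rod·sinφ = -0.79735 m/s;  V_Py = rω cosθ + a·ω_rod·cosφ = -0.28083 m/s.
|V_P| = √(V_Px² + V_Py²) = 0.84536 m/s.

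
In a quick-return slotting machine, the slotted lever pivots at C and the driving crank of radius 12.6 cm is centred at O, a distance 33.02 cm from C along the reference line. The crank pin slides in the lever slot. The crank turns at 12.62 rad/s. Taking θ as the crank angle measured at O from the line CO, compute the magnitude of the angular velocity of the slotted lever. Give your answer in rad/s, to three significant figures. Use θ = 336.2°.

ω = 12.62 rad/s
Crank pin A relative to C: A = (d + r cosθ, r sinθ); lever angle φ = atan2(r sinθ, d + r cosθ).
Differentiating tanφ: φ̇ = rω(d cosθ + r)/(d² + r² + 2dr cosθ).
d² + r² + 2dr cosθ = |CA|² = 0.201042 m²;  d cosθ + r = +0.42812 m.
|ω_lever| = |0.126·12.62·+0.42812| / 0.201042 = 3.3862 rad/s.

3.39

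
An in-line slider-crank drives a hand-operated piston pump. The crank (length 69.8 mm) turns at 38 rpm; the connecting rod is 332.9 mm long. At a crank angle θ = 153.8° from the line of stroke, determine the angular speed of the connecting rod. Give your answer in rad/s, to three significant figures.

0.752

ω = 3.979 rad/s (converted from 38 rpm).
The rod makes angle φ with the slider axis where L sinφ = r sinθ; differentiating, L cosφ·φ̇ = r ω cosθ.
L cosφ = √(L² − r² sin²θ) = 0.33147 m.
|ω_rod| = r ω |cosθ| / √(L² − r² sin²θ) = 0.0698·3.979·0.89726/0.33147 = 0.75187 rad/s.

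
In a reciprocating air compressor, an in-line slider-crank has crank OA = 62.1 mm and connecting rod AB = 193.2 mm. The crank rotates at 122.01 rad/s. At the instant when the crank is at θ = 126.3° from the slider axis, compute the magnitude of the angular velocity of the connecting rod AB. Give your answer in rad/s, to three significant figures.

24.0

ω = 122 rad/s
The rod makes angle φ with the slider axis where L sinφ = r sinθ; differentiating, L cosφ·φ̇ = r ω cosθ.
L cosφ = √(L² − r² sin²θ) = 0.1866 m.
|ω_rod| = r ω |cosθ| / √(L² − r² sin²θ) = 0.0621·122·0.59201/0.1866 = 24.038 rad/s.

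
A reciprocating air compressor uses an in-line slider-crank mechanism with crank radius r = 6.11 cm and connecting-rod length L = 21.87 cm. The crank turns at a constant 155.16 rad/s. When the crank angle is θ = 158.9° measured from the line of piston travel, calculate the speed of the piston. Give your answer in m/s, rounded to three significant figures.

ω = 155.2 rad/s
For an in-line slider-crank, x = r cosθ + √(L² − r² sin²θ), so v = −rω sinθ·[1 + r cosθ/√(L² − r² sin²θ)].
With r = 0.0611 m, L = 0.2187 m, θ = 158.9°: √(L² − r² sin²θ) = 0.21759 m.
v = −0.0611·155.2·0.36000·[1 + 0.0611·-0.93295/0.21759] = -2.5188 m/s.
|v| = 2.5188 m/s.

2.52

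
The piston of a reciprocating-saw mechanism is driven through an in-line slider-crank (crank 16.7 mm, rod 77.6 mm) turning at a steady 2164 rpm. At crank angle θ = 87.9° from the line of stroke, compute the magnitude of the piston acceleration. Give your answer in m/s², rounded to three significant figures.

ω = 2π·2164/60 = 226.6 rad/s
x(θ) = r cosθ + √(L² − r² sin²θ); with ω constant, a = ω²·d²x/dθ².
d²x/dθ² = −r cosθ − r²(cos2θ)/√u − r⁴ sin²2θ/(4u^{3/2}),  u = L² − r² sin²θ = 0.00574324 m².
Substituting r = 0.0167 m, L = 0.0776 m, θ = 87.9°: d²x/dθ² = +0.003058 m.
a = ω²·d²x/dθ² = (226.6)²·(+0.003058) = +157.04 m/s²;  |a| = 157.04 m/s².

157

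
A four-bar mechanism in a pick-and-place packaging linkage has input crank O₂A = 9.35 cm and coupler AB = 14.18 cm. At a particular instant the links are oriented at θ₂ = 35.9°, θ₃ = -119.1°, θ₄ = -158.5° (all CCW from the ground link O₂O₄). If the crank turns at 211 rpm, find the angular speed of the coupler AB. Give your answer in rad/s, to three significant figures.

ω₂ = 22.1 rad/s (from 211 rpm).
Differentiating the loop-closure r₂e^{iθ₂}+r₃e^{iθ₃}=r₁+r₄e^{iθ₄} gives r₂ω₂e^{iθ₂}+r₃ω₃e^{iθ₃}=r₄ω₄e^{iθ₄}.
Eliminating the other unknown: ω₃ = r₂ω₂ sin(θ₄−θ₂) / [r₃ sin(θ₃−θ₄)].
Numerator sine = +0.24869; denominator sine = +0.63473.
Result = 0.0935·22.1·(+0.24869) / (0.1418·(+0.63473)) = +5.7084 rad/s; magnitude 5.7084 rad/s.

5.71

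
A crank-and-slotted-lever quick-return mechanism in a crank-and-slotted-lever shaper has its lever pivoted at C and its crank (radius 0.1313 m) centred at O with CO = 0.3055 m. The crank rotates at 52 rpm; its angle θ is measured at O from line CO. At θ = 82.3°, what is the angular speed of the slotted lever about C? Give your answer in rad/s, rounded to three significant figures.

1.02

ω = 5.445 rad/s (from 52 rpm).
Crank pin A relative to C: A = (d + r cosθ, r sinθ); lever angle φ = atan2(r sinθ, d + r cosθ).
Differentiating tanφ: φ̇ = rω(d cosθ + r)/(d² + r² + 2dr cosθ).
d² + r² + 2dr cosθ = |CA|² = 0.121319 m²;  d cosθ + r = +0.17223 m.
|ω_lever| = |0.1313·5.445·+0.17223| / 0.121319 = 1.015 rad/s.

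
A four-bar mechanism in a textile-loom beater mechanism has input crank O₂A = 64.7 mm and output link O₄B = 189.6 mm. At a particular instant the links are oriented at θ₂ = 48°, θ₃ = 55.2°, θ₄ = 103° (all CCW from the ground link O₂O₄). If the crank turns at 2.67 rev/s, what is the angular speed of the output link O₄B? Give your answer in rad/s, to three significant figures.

0.969

ω₂ = 16.78 rad/s (from 2.67 rev/s).
Differentiating the loop-closure r₂e^{iθ₂}+r₃e^{iθ₃}=r₁+r₄e^{iθ₄} gives r₂ω₂e^{iθ₂}+r₃ω₃e^{iθ₃}=r₄ω₄e^{iθ₄}.
Eliminating the other unknown: ω₄ = r₂ω₂ sin(θ₂−θ₃) / [r₄ sin(θ₄−θ₃)].
Numerator sine = -0.12533; denominator sine = +0.74080.
Result = 0.0647·16.78·(-0.12533) / (0.1896·(+0.74080)) = -0.96854 rad/s; magnitude 0.96854 rad/s.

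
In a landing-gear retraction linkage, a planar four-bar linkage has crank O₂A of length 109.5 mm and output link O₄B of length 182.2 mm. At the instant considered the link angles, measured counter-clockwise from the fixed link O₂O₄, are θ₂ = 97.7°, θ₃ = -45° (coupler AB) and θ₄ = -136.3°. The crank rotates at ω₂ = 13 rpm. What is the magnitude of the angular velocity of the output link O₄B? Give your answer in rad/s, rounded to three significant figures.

ω₂ = 1.361 rad/s (from 13 rpm).
Differentiating the loop-closure r₂e^{iθ₂}+r₃e^{iθ₃}=r₁+r₄e^{iθ₄} gives r₂ω₂e^{iθ₂}+r₃ω₃e^{iθ₃}=r₄ω₄e^{iθ₄}.
Eliminating the other unknown: ω₄ = r₂ω₂ sin(θ₂−θ₃) / [r₄ sin(θ₄−θ₃)].
Numerator sine = +0.60599; denominator sine = -0.99974.
Result = 0.1095·1.361·(+0.60599) / (0.1822·(-0.99974)) = -0.49592 rad/s; magnitude 0.49592 rad/s.

0.496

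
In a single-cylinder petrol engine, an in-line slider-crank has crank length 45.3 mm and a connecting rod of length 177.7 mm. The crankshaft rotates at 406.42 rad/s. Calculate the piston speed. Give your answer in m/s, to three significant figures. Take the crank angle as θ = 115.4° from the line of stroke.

14.8

ω = 406.4 rad/s
For an in-line slider-crank, x = r cosθ + √(L² − r² sin²θ), so v = −rω sinθ·[1 + r cosθ/√(L² − r² sin²θ)].
With r = 0.0453 m, L = 0.1777 m, θ = 115.4°: √(L² − r² sin²θ) = 0.17292 m.
v = −0.0453·406.4·0.90334·[1 + 0.0453·-0.42894/0.17292] = -14.762 m/s.
|v| = 14.762 m/s.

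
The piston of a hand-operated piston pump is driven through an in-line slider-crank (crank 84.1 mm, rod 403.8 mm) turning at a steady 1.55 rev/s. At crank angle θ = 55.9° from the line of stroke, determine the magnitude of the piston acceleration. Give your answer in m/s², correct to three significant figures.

3.86

ω = 2π·1.55 = 9.739 rad/s
x(θ) = r cosθ + √(L² − r² sin²θ); with ω constant, a = ω²·d²x/dθ².
d²x/dθ² = −r cosθ − r²(cos2θ)/√u − r⁴ sin²2θ/(4u^{3/2}),  u = L² − r² sin²θ = 0.158205 m².
Substituting r = 0.0841 m, L = 0.4038 m, θ = 55.9°: d²x/dθ² = -0.040717 m.
a = ω²·d²x/dθ² = (9.739)²·(-0.040717) = -3.8619 m/s²;  |a| = 3.8619 m/s².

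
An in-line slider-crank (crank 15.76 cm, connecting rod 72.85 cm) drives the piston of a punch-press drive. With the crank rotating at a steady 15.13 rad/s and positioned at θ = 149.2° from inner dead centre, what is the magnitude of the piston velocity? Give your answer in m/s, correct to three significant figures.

ω = 15.13 rad/s
For an in-line slider-crank, x = r cosθ + √(L² − r² sin²θ), so v = −rω sinθ·[1 + r cosθ/√(L² − r² sin²θ)].
With r = 0.1576 m, L = 0.7285 m, θ = 149.2°: √(L² − r² sin²θ) = 0.72402 m.
v = −0.1576·15.13·0.51204·[1 + 0.1576·-0.85896/0.72402] = -0.99267 m/s.
|v| = 0.99267 m/s.

0.993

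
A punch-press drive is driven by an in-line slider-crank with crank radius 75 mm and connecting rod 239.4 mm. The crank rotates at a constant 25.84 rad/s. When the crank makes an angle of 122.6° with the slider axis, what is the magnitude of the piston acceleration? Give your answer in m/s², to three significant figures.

33.4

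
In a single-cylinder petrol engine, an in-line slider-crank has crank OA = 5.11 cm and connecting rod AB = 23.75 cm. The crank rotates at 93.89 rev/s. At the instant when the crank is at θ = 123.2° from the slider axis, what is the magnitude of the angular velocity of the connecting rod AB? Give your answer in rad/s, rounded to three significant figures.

ω = 589.9 rad/s (converted from 93.89 rev/s).
The rod makes angle φ with the slider axis where L sinφ = r sinθ; differentiating, L cosφ·φ̇ = r ω cosθ.
L cosφ = √(L² − r² sin²θ) = 0.23362 m.
|ω_rod| = r ω |cosθ| / √(L² − r² sin²θ) = 0.0511·589.9·0.54756/0.23362 = 70.655 rad/s.

70.7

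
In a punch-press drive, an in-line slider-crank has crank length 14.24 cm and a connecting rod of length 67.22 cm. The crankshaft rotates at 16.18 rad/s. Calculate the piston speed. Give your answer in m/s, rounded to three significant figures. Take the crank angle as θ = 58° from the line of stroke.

2.18

ω = 16.18 rad/s
For an in-line slider-crank, x = r cosθ + √(L² − r² sin²θ), so v = −rω sinθ·[1 + r cosθ/√(L² − r² sin²θ)].
With r = 0.1424 m, L = 0.6722 m, θ = 58°: √(L² − r² sin²θ) = 0.66126 m.
v = −0.1424·16.18·0.84805·[1 + 0.1424·0.52992/0.66126] = -2.1769 m/s.
|v| = 2.1769 m/s.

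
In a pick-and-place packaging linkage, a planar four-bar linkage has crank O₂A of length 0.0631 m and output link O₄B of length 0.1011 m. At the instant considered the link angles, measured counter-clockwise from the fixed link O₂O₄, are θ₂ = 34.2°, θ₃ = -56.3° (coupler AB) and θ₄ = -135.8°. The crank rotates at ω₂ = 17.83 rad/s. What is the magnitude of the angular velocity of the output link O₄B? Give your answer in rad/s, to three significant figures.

11.3

ω₂ = 17.83 rad/s
Differentiating the loop-closure r₂e^{iθ₂}+r₃e^{iθ₃}=r₁+r₄e^{iθ₄} gives r₂ω₂e^{iθ₂}+r₃ω₃e^{iθ₃}=r₄ω₄e^{iθ₄}.
Eliminating the other unknown: ω₄ = r₂ω₂ sin(θ₂−θ₃) / [r₄ sin(θ₄−θ₃)].
Numerator sine = +0.99996; denominator sine = -0.98325.
Result = 0.0631·17.83·(+0.99996) / (0.1011·(-0.98325)) = -11.317 rad/s; magnitude 11.317 rad/s.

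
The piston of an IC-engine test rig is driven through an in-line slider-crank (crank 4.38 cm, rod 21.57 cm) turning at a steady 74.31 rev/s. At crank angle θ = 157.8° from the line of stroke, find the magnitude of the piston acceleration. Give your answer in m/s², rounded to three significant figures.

7440

ω = 2π·74.3 = 466.9 rad/s
x(θ) = r cosθ + √(L² − r² sin²θ); with ω constant, a = ω²·d²x/dθ².
d²x/dθ² = −r cosθ − r²(cos2θ)/√u − r⁴ sin²2θ/(4u^{3/2}),  u = L² − r² sin²θ = 0.0462526 m².
Substituting r = 0.0438 m, L = 0.2157 m, θ = 157.8°: d²x/dθ² = +0.034135 m.
a = ω²·d²x/dθ² = (466.9)²·(+0.034135) = +7441.3 m/s²;  |a| = 7441.3 m/s².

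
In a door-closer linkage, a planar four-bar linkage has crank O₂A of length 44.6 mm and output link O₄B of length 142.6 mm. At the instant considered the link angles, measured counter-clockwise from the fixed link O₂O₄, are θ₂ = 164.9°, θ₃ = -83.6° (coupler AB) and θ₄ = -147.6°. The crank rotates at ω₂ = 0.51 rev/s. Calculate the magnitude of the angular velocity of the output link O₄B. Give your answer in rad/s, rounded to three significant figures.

1.04

ω₂ = 3.204 rad/s (from 0.51 rev/s).
Differentiating the loop-closure r₂e^{iθ₂}+r₃e^{iθ₃}=r₁+r₄e^{iθ₄} gives r₂ω₂e^{iθ₂}+r₃ω₃e^{iθ₃}=r₄ω₄e^{iθ₄}.
Eliminating the other unknown: ω₄ = r₂ω₂ sin(θ₂−θ₃) / [r₄ sin(θ₄−θ₃)].
Numerator sine = -0.93042; denominator sine = -0.89879.
Result = 0.0446·3.204·(-0.93042) / (0.1426·(-0.89879)) = +1.0375 rad/s; magnitude 1.0375 rad/s.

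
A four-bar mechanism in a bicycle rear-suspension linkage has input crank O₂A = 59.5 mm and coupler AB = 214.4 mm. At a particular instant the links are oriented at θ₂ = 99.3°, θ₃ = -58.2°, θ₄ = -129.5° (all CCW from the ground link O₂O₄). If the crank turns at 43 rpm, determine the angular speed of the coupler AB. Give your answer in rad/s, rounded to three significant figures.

ω₂ = 4.503 rad/s (from 43 rpm).
Differentiating the loop-closure r₂e^{iθ₂}+r₃e^{iθ₃}=r₁+r₄e^{iθ₄} gives r₂ω₂e^{iθ₂}+r₃ω₃e^{iθ₃}=r₄ω₄e^{iθ₄}.
Eliminating the other unknown: ω₃ = r₂ω₂ sin(θ₄−θ₂) / [r₃ sin(θ₃−θ₄)].
Numerator sine = +0.75241; denominator sine = +0.94721.
Result = 0.0595·4.503·(+0.75241) / (0.2144·(+0.94721)) = +0.99266 rad/s; magnitude 0.99266 rad/s.

0.993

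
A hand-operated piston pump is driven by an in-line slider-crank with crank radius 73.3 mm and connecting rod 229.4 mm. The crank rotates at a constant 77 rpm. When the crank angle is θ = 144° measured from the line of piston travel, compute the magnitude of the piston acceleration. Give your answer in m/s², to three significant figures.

3.34

ω = 2π·77/60 = 8.063 rad/s
x(θ) = r cosθ + √(L² − r² sin²θ); with ω constant, a = ω²·d²x/dθ².
d²x/dθ² = −r cosθ − r²(cos2θ)/√u − r⁴ sin²2θ/(4u^{3/2}),  u = L² − r² sin²θ = 0.0507681 m².
Substituting r = 0.0733 m, L = 0.2294 m, θ = 144°: d²x/dθ² = +0.051362 m.
a = ω²·d²x/dθ² = (8.063)²·(+0.051362) = +3.3395 m/s²;  |a| = 3.3395 m/s².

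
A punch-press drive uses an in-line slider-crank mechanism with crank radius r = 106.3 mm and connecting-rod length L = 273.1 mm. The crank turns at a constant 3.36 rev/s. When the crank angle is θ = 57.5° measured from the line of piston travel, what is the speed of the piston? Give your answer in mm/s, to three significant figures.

ω = 2π·3.36 = 21.11 rad/s
For an in-line slider-crank, x = r cosθ + √(L² − r² sin²θ), so v = −rω sinθ·[1 + r cosθ/√(L² − r² sin²θ)].
With r = 0.1063 m, L = 0.2731 m, θ = 57.5°: √(L² − r² sin²θ) = 0.25797 m.
v = −0.1063·21.11·0.84339·[1 + 0.1063·0.53730/0.25797] = -2.3118 m/s.
|v| = 2.3118 m/s = 2311.8 mm/s.

2310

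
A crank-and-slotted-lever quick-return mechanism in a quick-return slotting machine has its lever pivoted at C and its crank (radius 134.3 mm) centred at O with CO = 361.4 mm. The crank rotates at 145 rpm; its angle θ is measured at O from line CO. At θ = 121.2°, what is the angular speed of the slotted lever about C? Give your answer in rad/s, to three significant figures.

ω = 15.18 rad/s (from 145 rpm).
Crank pin A relative to C: A = (d + r cosθ, r sinθ); lever angle φ = atan2(r sinθ, d + r cosθ).
Differentiating tanφ: φ̇ = rω(d cosθ + r)/(d² + r² + 2dr cosθ).
d² + r² + 2dr cosθ = |CA|² = 0.0983605 m²;  d cosθ + r = -0.052915 m.
|ω_lever| = |0.1343·15.18·-0.052915| / 0.0983605 = 1.0971 rad/s.

1.10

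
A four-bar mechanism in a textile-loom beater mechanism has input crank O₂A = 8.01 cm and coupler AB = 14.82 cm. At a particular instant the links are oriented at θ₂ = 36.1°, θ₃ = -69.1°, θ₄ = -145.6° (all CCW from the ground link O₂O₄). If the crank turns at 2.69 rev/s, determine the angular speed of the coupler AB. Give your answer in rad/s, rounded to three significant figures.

ω₂ = 16.9 rad/s (from 2.69 rev/s).
Differentiating the loop-closure r₂e^{iθ₂}+r₃e^{iθ₃}=r₁+r₄e^{iθ₄} gives r₂ω₂e^{iθ₂}+r₃ω₃e^{iθ₃}=r₄ω₄e^{iθ₄}.
Eliminating the other unknown: ω₃ = r₂ω₂ sin(θ₄−θ₂) / [r₃ sin(θ₃−θ₄)].
Numerator sine = +0.02967; denominator sine = +0.97237.
Result = 0.0801·16.9·(+0.02967) / (0.1482·(+0.97237)) = +0.27871 rad/s; magnitude 0.27871 rad/s.

0.279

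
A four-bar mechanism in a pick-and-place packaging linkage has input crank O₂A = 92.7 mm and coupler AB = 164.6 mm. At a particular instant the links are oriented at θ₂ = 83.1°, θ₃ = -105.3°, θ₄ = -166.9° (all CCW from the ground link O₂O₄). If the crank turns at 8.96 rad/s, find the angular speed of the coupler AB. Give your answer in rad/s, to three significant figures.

5.39

ω₂ = 8.96 rad/s
Differentiating the loop-closure r₂e^{iθ₂}+r₃e^{iθ₃}=r₁+r₄e^{iθ₄} gives r₂ω₂e^{iθ₂}+r₃ω₃e^{iθ₃}=r₄ω₄e^{iθ₄}.
Eliminating the other unknown: ω₃ = r₂ω₂ sin(θ₄−θ₂) / [r₃ sin(θ₃−θ₄)].
Numerator sine = +0.93969; denominator sine = +0.87965.
Result = 0.0927·8.96·(+0.93969) / (0.1646·(+0.87965)) = +5.3906 rad/s; magnitude 5.3906 rad/s.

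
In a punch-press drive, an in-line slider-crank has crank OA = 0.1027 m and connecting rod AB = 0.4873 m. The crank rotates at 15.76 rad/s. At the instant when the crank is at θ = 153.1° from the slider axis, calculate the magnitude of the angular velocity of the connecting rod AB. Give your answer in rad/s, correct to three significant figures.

ω = 15.76 rad/s
The rod makes angle φ with the slider axis where L sinφ = r sinθ; differentiating, L cosφ·φ̇ = r ω cosθ.
L cosφ = √(L² − r² sin²θ) = 0.48508 m.
|ω_rod| = r ω |cosθ| / √(L² − r² sin²θ) = 0.1027·15.76·0.89180/0.48508 = 2.9756 rad/s.

2.98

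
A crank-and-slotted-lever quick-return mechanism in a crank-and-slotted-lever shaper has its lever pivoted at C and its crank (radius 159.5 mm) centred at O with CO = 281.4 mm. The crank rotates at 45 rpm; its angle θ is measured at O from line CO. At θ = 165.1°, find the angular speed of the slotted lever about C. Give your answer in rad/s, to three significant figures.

4.73

ω = 4.712 rad/s (from 45 rpm).
Crank pin A relative to C: A = (d + r cosθ, r sinθ); lever angle φ = atan2(r sinθ, d + r cosθ).
Differentiating tanφ: φ̇ = rω(d cosθ + r)/(d² + r² + 2dr cosθ).
d² + r² + 2dr cosθ = |CA|² = 0.0178779 m²;  d cosθ + r = -0.11244 m.
|ω_lever| = |0.1595·4.712·-0.11244| / 0.0178779 = 4.7271 rad/s.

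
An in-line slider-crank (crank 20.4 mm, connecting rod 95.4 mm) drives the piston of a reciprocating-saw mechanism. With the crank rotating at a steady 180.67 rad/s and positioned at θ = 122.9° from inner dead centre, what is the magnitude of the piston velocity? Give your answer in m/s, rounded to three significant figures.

2.73

ω = 180.7 rad/s
For an in-line slider-crank, x = r cosθ + √(L² − r² sin²θ), so v = −rω sinθ·[1 + r cosθ/√(L² − r² sin²θ)].
With r = 0.0204 m, L = 0.0954 m, θ = 122.9°: √(L² − r² sin²θ) = 0.09385 m.
v = −0.0204·180.7·0.83962·[1 + 0.0204·-0.54317/0.09385] = -2.7292 m/s.
|v| = 2.7292 m/s.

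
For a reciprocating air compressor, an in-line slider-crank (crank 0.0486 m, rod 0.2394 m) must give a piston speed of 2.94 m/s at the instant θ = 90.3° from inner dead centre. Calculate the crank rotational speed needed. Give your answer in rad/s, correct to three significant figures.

60.6

For an in-line slider-crank, |v_piston| = rω|sinθ|·[1 + r cosθ/√(L² − r² sin²θ)].
With r = 0.0486 m, L = 0.2394 m, θ = 90.3°: the bracketed kinematic factor |dx/dθ| = 0.048547 m.
ω = v/|dx/dθ| = 2.94/0.048547 = 60.56 rad/s.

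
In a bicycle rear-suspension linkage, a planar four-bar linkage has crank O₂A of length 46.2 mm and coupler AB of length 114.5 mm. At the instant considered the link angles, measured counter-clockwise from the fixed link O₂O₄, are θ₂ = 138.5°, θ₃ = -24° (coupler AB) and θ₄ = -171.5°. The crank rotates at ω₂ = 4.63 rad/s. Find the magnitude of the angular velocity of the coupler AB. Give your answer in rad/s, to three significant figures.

ω₂ = 4.63 rad/s
Differentiating the loop-closure r₂e^{iθ₂}+r₃e^{iθ₃}=r₁+r₄e^{iθ₄} gives r₂ω₂e^{iθ₂}+r₃ω₃e^{iθ₃}=r₄ω₄e^{iθ₄}.
Eliminating the other unknown: ω₃ = r₂ω₂ sin(θ₄−θ₂) / [r₃ sin(θ₃−θ₄)].
Numerator sine = +0.76604; denominator sine = +0.53730.
Result = 0.0462·4.63·(+0.76604) / (0.1145·(+0.53730)) = +2.6635 rad/s; magnitude 2.6635 rad/s.

2.66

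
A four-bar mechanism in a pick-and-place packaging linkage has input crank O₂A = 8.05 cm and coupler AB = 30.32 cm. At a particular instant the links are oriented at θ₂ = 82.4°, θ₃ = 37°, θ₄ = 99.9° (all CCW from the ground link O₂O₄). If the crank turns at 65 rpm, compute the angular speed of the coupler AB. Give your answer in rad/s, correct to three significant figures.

0.610

ω₂ = 6.807 rad/s (from 65 rpm).
Differentiating the loop-closure r₂e^{iθ₂}+r₃e^{iθ₃}=r₁+r₄e^{iθ₄} gives r₂ω₂e^{iθ₂}+r₃ω₃e^{iθ₃}=r₄ω₄e^{iθ₄}.
Eliminating the other unknown: ω₃ = r₂ω₂ sin(θ₄−θ₂) / [r₃ sin(θ₃−θ₄)].
Numerator sine = +0.30071; denominator sine = -0.89021.
Result = 0.0805·6.807·(+0.30071) / (0.3032·(-0.89021)) = -0.61046 rad/s; magnitude 0.61046 rad/s.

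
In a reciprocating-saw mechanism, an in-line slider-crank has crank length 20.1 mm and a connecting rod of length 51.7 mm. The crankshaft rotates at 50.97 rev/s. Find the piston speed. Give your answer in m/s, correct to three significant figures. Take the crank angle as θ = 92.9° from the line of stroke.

6.29

ω = 2π·51 = 320.3 rad/s
For an in-line slider-crank, x = r cosθ + √(L² − r² sin²θ), so v = −rω sinθ·[1 + r cosθ/√(L² − r² sin²θ)].
With r = 0.0201 m, L = 0.0517 m, θ = 92.9°: √(L² − r² sin²θ) = 0.047644 m.
v = −0.0201·320.3·0.99872·[1 + 0.0201·-0.05059/0.047644] = -6.2916 m/s.
|v| = 6.2916 m/s.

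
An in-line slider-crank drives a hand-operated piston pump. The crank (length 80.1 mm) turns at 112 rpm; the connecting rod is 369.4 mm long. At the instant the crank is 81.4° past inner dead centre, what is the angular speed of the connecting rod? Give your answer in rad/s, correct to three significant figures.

0.389

ω = 11.73 rad/s (converted from 112 rpm).
The rod makes angle φ with the slider axis where L sinφ = r sinθ; differentiating, L cosφ·φ̇ = r ω cosθ.
L cosφ = √(L² − r² sin²θ) = 0.36081 m.
|ω_rod| = r ω |cosθ| / √(L² − r² sin²θ) = 0.0801·11.73·0.14954/0.36081 = 0.38935 rad/s.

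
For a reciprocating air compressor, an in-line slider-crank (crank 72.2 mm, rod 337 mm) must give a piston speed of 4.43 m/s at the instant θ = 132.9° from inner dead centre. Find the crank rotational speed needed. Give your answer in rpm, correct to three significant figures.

For an in-line slider-crank, |v_piston| = rω|sinθ|·[1 + r cosθ/√(L² − r² sin²θ)].
With r = 0.0722 m, L = 0.337 m, θ = 132.9°: the bracketed kinematic factor |dx/dθ| = 0.045079 m.
ω = v/|dx/dθ| = 4.43/0.045079 = 98.271 rad/s.
N = 60ω/(2π) = 938.42 rpm.

938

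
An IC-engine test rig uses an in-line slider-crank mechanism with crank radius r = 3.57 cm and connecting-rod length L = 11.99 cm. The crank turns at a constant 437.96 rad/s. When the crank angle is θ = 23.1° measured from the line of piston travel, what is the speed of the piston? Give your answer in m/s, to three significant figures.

ω = 438 rad/s
For an in-line slider-crank, x = r cosθ + √(L² − r² sin²θ), so v = −rω sinθ·[1 + r cosθ/√(L² − r² sin²θ)].
With r = 0.0357 m, L = 0.1199 m, θ = 23.1°: √(L² − r² sin²θ) = 0.11908 m.
v = −0.0357·438·0.39234·[1 + 0.0357·0.91982/0.11908] = -7.8259 m/s.
|v| = 7.8259 m/s.

7.83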